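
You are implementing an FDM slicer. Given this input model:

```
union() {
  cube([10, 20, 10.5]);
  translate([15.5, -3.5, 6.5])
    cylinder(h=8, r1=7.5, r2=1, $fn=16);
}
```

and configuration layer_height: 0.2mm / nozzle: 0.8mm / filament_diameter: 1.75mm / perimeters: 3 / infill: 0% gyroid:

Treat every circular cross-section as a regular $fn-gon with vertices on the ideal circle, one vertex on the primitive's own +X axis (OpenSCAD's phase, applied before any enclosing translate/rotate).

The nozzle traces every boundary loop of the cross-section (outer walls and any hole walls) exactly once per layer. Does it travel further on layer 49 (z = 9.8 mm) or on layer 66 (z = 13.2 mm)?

layer 49 (z = 9.8 mm)

Layer 49 (z = 9.8): the cube is present — its section is the full 10×20 rectangle (perimeter 60.00 mm); the cone at (15.5, -3.5) (r1=7.5→r2=1) has section circumradius 4.819 here — a regular 16-gon (perimeter = 2·16·4.819·sin(180°/16) = 30.08 mm); Combining (union): the 2 present regions are separate (no shared area or edge), so areas and boundary lengths simply add and each stays a separate island — boundary = 90.08 mm. So its perimeter = 90.08 mm. Layer 66 (z = 13.2): the cube is absent (z outside [0, 10.5]); the cone at (15.5, -3.5) contributes a regular 16-gon of circumradius 2.056 (interpolated between r1=7.5 and r2=1 at t=0.837) (perimeter = 2·16·2.056·sin(180°/16) = 12.84 mm); Taking the union: only the cone at (15.5, -3.5) is present, so the union is just that shape — boundary = 12.84 mm. So its perimeter = 12.84 mm. Layer 49 is larger (90.08 vs 12.84 mm).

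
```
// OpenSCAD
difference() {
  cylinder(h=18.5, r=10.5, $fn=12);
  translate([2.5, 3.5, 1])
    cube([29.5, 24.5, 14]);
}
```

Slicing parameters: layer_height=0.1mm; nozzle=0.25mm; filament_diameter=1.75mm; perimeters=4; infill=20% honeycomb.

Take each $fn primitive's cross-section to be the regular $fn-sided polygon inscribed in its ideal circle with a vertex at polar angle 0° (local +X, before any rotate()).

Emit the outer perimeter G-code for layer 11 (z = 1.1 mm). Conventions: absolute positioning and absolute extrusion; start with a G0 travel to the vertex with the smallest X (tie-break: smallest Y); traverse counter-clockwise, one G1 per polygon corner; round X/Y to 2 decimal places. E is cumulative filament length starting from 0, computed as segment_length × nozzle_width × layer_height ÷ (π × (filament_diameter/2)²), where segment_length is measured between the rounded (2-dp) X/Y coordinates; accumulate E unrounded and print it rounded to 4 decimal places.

G0 X-10.50 Y0.00 Z1.10
G1 X-9.09 Y-5.25 E0.0565
G1 X-5.25 Y-9.09 E0.1129
G1 X0.00 Y-10.50 E0.1694
G1 X5.25 Y-9.09 E0.2259
G1 X9.09 Y-5.25 E0.2824
G1 X10.50 Y0.00 E0.3389
G1 X9.56 Y3.50 E0.3766
G1 X2.50 Y3.50 E0.4499
G1 X2.50 Y9.83 E0.5157
G1 X0.00 Y10.50 E0.5426
G1 X-5.25 Y9.09 E0.5991
G1 X-9.09 Y5.25 E0.6556
G1 X-10.50 Y0.00 E0.7121

At z = 1.1 mm: the r=10.5 cylinder contributes a regular 12-gon of circumradius 10.5; the 29.5×24.5 cube at (2.5, 3.5) contributes its full rectangle; After the difference (first − rest): starting from the r=10.5 cylinder, the 29.5×24.5 cube at (2.5, 3.5) partially overlaps it — only the 30.92 mm² overlap (of its 722.75 mm²) is removed, clipping the outline — 1 connected region. The outline is a single polygon with 13 vertices. Extrusion per mm of travel: 0.25 × 0.1 / (π × 0.875²) = 0.010394. Accumulating E over each segment gives final E = 0.7121.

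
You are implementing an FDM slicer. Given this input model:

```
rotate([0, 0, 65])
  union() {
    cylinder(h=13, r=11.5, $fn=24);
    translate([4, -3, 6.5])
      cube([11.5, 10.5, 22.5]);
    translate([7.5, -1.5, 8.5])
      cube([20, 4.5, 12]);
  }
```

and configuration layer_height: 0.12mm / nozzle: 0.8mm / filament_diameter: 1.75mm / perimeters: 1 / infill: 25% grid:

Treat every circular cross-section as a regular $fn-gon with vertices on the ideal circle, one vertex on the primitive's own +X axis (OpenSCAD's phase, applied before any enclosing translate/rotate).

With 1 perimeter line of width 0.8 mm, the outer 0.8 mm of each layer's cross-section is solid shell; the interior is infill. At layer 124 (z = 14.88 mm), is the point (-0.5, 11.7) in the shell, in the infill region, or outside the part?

infill

At z = 14.88 mm: the cylinder does not reach this height (z outside [0, 13]); the cube at (4, -3) is present — its section is the full 11.5×10.5 rectangle; the cube at (7.5, -1.5) (footprint 20×4.5) is included at this height; Merging all regions: the regions partially overlap (shared area 36.00 mm²), so overlapping operands fuse into one piece — 1 connected region; (rotated 65° about Z; rotation is an isometry so areas/perimeters/island counts are preserved). Overall, the cross-section is a single solid region. Undo the 65° rotation: the query point maps to (10.392, 5.398) in the un-rotated model frame. The nearest boundary edge runs (4.00, 7.50)→(15.50, 7.50); distance from the point to it = 2.10 mm. The point is inside the cross-section and 2.10 mm from the nearest boundary — more than the 0.8 mm shell width (1 × 0.8), so it's in the infill interior.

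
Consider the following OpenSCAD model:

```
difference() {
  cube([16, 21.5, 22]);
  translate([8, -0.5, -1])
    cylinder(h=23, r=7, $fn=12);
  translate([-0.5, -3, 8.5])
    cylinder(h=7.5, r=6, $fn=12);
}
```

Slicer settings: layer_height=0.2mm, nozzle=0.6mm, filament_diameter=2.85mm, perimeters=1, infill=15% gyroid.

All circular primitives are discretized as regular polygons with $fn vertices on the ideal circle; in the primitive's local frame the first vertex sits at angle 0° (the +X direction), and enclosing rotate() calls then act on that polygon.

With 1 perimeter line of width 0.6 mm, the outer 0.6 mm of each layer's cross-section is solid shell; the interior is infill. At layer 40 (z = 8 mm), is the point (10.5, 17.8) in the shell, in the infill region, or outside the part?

At z = 8 mm: the 16×21.5 cube contributes its full rectangle; the cylinder at (8, -0.5): section is a regular 12-gon, circumradius r=7; the cylinder at (-0.5, -3) is absent (z outside [8.5, 16]); After the difference (first − rest): starting from the 16×21.5 cube, the r=7 cylinder at (8, -0.5) partially overlaps it — only the 66.57 mm² overlap (of its 147.00 mm²) is removed, clipping the outline — 1 connected region. Overall, the cross-section is a single solid region. The nearest boundary edge runs (0.00, 21.50)→(16.00, 21.50); distance from the point to it = 3.70 mm. The point is inside the cross-section and 3.70 mm from the nearest boundary — more than the 0.6 mm shell width (1 × 0.6), so it's in the infill interior.

infill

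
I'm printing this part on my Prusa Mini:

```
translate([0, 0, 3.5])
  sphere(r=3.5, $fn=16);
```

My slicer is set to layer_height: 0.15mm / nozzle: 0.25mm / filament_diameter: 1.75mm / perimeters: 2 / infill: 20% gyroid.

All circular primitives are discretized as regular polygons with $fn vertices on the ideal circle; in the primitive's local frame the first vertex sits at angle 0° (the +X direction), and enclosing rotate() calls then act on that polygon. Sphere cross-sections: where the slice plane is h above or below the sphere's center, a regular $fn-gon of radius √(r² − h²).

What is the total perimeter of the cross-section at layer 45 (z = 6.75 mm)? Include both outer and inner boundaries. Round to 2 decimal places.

8.11 mm

At z = 6.75 mm: the r=3.5 sphere slices to a regular 16-gon of circumradius 1.299 (√(r²−h²) with h=3.25 from center) (perimeter = 2·16·1.299·sin(180°/16) = 8.11 mm). Overall, the cross-section is a single solid region. Total boundary length (outer) = 8.11 mm.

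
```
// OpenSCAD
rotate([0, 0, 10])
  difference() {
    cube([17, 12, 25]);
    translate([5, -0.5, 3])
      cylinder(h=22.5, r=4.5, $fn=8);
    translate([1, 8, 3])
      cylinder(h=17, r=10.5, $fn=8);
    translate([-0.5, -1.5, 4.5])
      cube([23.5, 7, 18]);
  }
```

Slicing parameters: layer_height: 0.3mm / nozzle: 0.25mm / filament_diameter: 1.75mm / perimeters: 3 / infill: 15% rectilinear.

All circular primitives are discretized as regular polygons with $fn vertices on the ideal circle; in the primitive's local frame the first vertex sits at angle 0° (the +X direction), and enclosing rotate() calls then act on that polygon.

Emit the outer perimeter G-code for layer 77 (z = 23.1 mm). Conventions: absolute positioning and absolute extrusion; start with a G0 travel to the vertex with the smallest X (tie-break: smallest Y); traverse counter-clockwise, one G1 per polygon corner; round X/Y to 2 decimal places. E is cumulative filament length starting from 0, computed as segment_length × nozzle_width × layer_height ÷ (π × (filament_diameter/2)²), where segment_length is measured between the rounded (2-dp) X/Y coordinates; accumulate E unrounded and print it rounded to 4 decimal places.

G0 X-2.08 Y11.82 Z23.10
G1 X0.00 Y0.00 E0.3742
G1 X0.70 Y0.12 E0.3964
G1 X1.32 Y2.96 E0.4870
G1 X4.23 Y4.81 E0.5945
G1 X7.59 Y4.06 E0.7019
G1 X9.15 Y1.61 E0.7924
G1 X16.74 Y2.95 E1.0328
G1 X14.66 Y14.77 E1.4070
G1 X-2.08 Y11.82 E1.9370

At z = 23.1 mm: the cube (footprint 17×12) is included at this height; the cylinder at (5, -0.5): section is a regular 8-gon, circumradius r=4.5; the cylinder at (1, 8) is not intersected at this z (z outside [3, 20]); the cube at (-0.5, -1.5) does not reach this height (z outside [4.5, 22.5]); Subtracting the remaining from the first: starting from the 17×12 cube, the r=4.5 cylinder at (5, -0.5) partially overlaps it — only the 24.24 mm² overlap (of its 57.28 mm²) is removed, clipping the outline — 1 connected region; (rotated 10° about Z; rotation is an isometry so areas/perimeters/island counts are preserved). The outline is a single polygon with 9 vertices. Extrusion per mm of travel: 0.25 × 0.3 / (π × 0.875²) = 0.031181. Accumulating E over each segment gives final E = 1.9370.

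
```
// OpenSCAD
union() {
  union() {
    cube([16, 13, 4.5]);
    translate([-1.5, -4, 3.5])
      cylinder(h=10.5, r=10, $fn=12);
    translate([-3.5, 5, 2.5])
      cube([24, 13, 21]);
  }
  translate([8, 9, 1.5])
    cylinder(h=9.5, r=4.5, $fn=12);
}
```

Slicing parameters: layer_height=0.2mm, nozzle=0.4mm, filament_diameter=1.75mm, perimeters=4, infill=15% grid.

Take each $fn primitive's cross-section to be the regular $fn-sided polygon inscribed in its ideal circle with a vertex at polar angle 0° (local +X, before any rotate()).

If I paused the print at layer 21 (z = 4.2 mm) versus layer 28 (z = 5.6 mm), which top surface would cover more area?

layer 21 (z = 4.2 mm)

Layer 21 (z = 4.2): the cube (footprint 16×13) is included at this height (area 208.00 mm²); the r=10 cylinder at (-1.5, -4) gives a regular 12-gon of circumradius 10 (constant along its height) (area = (12/2)·10.000²·sin(360°/12) = 300.00 mm²); the cube at (-3.5, 5) (footprint 24×13) is included at this height (area 312.00 mm²); Combining (union): the regions partially overlap — summed areas 820.00 mm² minus the doubly-counted overlap 159.11 mm² gives 660.89 mm² — area = 660.89 mm²; the r=4.5 cylinder at (8, 9) gives a regular 12-gon of circumradius 4.5 (constant along its height) (area = (12/2)·4.500²·sin(360°/12) = 60.75 mm²); Merging all regions: the r=4.5 cylinder at (8, 9) lies entirely inside the result so far, so the union is just the result so far — area = 660.89 mm². So its area = 660.89 mm². Layer 28 (z = 5.6): the cube is absent (z outside [0, 4.5]); the cylinder at (-1.5, -4): section is a regular 12-gon, circumradius r=10 (area = (12/2)·10.000²·sin(360°/12) = 300.00 mm²); the cube at (-3.5, 5) is present — its section is the full 24×13 rectangle (area 312.00 mm²); Merging all regions: the regions partially overlap — summed areas 612.00 mm² minus the doubly-counted overlap 3.33 mm² gives 608.67 mm² — area = 608.67 mm²; the r=4.5 cylinder at (8, 9) gives a regular 12-gon of circumradius 4.5 (constant along its height) (area = (12/2)·4.500²·sin(360°/12) = 60.75 mm²); Merging all regions: the regions partially overlap — summed areas 669.42 mm² minus the doubly-counted overlap 59.82 mm² gives 609.60 mm² — area = 609.60 mm². So its area = 609.60 mm². Layer 21 is larger (660.89 vs 609.60 mm²).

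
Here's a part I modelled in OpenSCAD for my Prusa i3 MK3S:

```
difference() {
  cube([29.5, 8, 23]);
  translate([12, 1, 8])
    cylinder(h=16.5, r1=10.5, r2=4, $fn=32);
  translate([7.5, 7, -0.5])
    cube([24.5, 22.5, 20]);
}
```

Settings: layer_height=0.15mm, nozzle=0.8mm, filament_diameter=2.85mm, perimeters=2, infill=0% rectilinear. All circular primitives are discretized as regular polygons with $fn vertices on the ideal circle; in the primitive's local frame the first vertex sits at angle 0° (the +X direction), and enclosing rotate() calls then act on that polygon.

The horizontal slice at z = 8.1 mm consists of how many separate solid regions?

At z = 8.1 mm: the cube is present — its section is the full 29.5×8 rectangle; the cone at (12, 1): at t=0.006 of its height the radius interpolates to r₁+(r₂−r₁)t = 10.461, giving a regular 32-gon of that circumradius; the cube at (7.5, 7) is present — its section is the full 24.5×22.5 rectangle; Taking the first minus the rest: starting from the 29.5×8 cube, the cone at (12, 1) partially overlaps it — only the 154.93 mm² overlap (of its 341.56 mm²) is removed, clipping the outline; the 24.5×22.5 cube at (7.5, 7) partially overlaps it — only the 9.37 mm² overlap (of its 551.25 mm²) is removed, clipping the outline — 2 connected regions. The result has 2 disconnected regions.

2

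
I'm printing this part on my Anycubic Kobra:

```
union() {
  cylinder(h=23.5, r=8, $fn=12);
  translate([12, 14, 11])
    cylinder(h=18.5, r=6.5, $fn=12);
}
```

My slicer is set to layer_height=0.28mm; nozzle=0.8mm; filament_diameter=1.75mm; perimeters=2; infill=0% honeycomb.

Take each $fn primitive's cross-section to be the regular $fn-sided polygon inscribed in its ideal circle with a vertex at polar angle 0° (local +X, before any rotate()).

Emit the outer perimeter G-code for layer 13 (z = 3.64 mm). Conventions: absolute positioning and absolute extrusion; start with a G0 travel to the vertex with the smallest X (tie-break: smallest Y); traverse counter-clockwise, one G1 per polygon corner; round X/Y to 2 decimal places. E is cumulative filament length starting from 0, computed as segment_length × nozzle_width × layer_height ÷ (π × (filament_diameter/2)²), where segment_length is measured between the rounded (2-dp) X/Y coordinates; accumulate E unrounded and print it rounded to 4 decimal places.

At z = 3.64 mm: the r=8 cylinder gives a regular 12-gon of circumradius 8 (constant along its height); the cylinder at (12, 14) does not reach this height (z outside [11, 29.5]); Taking the union: only the r=8 cylinder is present, so the union is just that shape — 1 connected region. The outline is a single polygon with 12 vertices. Extrusion per mm of travel: 0.8 × 0.28 / (π × 0.875²) = 0.093128. Accumulating E over each segment gives final E = 4.6285.

G0 X-8.00 Y0.00 Z3.64
G1 X-6.93 Y-4.00 E0.3856
G1 X-4.00 Y-6.93 E0.7715
G1 X0.00 Y-8.00 E1.1571
G1 X4.00 Y-6.93 E1.5427
G1 X6.93 Y-4.00 E1.9286
G1 X8.00 Y0.00 E2.3142
G1 X6.93 Y4.00 E2.6998
G1 X4.00 Y6.93 E3.0857
G1 X0.00 Y8.00 E3.4713
G1 X-4.00 Y6.93 E3.8570
G1 X-6.93 Y4.00 E4.2428
G1 X-8.00 Y0.00 E4.6285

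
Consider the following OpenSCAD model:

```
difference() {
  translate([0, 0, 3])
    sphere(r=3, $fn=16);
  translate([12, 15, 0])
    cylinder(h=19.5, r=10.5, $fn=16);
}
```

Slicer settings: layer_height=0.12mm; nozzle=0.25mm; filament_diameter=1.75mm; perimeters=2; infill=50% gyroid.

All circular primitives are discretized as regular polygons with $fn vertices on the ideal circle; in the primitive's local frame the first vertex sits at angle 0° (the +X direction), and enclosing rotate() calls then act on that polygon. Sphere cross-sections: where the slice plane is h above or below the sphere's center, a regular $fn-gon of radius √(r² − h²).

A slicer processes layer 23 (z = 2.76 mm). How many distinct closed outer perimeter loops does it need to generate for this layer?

At z = 2.76 mm: the r=3 sphere slices to a regular 16-gon of circumradius 2.990 (√(r²−h²) with h=0.24 from center); the r=10.5 cylinder at (12, 15) contributes a regular 16-gon of circumradius 10.5; Taking the first minus the rest: starting from the r=3 sphere, the r=10.5 cylinder at (12, 15) misses the remaining region (no effect) — 1 connected region. The result has 1 disconnected region.

1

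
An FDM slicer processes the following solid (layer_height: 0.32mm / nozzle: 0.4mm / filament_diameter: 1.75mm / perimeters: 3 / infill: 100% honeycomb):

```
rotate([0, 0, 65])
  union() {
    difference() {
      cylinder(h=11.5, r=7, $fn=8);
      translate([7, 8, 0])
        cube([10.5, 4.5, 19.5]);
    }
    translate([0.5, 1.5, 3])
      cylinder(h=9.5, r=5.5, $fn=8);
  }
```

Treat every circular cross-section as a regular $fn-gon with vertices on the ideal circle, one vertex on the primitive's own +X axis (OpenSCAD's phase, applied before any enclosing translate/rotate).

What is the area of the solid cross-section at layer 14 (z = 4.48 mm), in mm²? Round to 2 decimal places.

At z = 4.48 mm: the cylinder: section is a regular 8-gon, circumradius r=7 (area = (8/2)·7.000²·sin(360°/8) = 138.59 mm²); the 10.5×4.5 cube at (7, 8) contributes its full rectangle (area 47.25 mm²); After the difference (first − rest): starting from the r=7 cylinder (138.59 mm²), the 10.5×4.5 cube at (7, 8) misses the remaining region (no effect) — area = 138.59 mm²; the r=5.5 cylinder at (0.5, 1.5) contributes a regular 8-gon of circumradius 5.5 (area = (8/2)·5.500²·sin(360°/8) = 85.56 mm²); Taking the union: the regions partially overlap — summed areas 224.15 mm² minus the doubly-counted overlap 84.72 mm² gives 139.43 mm² — area = 139.43 mm²; (whole slice rotated 65° about Z — lengths, areas and connectivity unchanged). Overall, the cross-section is a single solid region. Net area = 139.43 mm².

139.43 mm²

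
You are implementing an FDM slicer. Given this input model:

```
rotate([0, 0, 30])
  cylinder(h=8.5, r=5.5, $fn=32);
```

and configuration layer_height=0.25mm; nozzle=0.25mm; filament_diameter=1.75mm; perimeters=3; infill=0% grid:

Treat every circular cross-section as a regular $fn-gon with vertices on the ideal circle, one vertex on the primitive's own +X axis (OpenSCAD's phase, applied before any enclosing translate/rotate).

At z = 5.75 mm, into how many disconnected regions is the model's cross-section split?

At z = 5.75 mm: the r=5.5 cylinder gives a regular 32-gon of circumradius 5.5 (constant along its height); (rotated 30° about Z; rotation is an isometry so areas/perimeters/island counts are preserved). The result has 1 disconnected region.

1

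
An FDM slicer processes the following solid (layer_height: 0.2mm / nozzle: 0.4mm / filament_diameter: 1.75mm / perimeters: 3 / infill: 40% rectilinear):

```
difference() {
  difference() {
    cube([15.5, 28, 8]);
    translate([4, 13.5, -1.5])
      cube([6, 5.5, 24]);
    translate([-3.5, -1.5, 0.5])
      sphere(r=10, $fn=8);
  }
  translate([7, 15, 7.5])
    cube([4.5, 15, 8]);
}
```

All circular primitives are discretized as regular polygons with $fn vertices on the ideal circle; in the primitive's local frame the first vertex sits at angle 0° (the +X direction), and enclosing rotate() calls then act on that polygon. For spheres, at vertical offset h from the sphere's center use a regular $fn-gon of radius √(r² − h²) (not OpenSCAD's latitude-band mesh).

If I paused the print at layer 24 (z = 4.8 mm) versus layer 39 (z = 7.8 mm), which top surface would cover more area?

layer 24 (z = 4.8 mm)

Layer 24 (z = 4.8): the cube is present — its section is the full 15.5×28 rectangle (area 434.00 mm²); the cube at (4, 13.5) is present — its section is the full 6×5.5 rectangle (area 33.00 mm²); the r=10 sphere at (-3.5, -1.5) contributes a regular 8-gon of circumradius √(10²−4.3²) = 9.028 (area = (8/2)·9.028²·sin(360°/8) = 230.55 mm²); Subtracting the remaining from the first: starting from the 15.5×28 cube (434.00 mm²), the 6×5.5 cube at (4, 13.5) lies wholly inside it (removes its full 33.00 mm² and its 23.00 mm outline becomes a hole wall); the r=10 sphere at (-3.5, -1.5) partially overlaps it — only the 20.75 mm² overlap (of its 230.55 mm²) is removed, clipping the outline — area = 380.25 mm²; the cube at (7, 15) does not reach this height (z outside [7.5, 15.5]); After the difference (first − rest): none of the subtracted shapes is present at this height, so that combined region is unchanged — area = 380.25 mm². So its area = 380.25 mm². Layer 39 (z = 7.8): the 15.5×28 cube contributes its full rectangle (area 434.00 mm²); the 6×5.5 cube at (4, 13.5) contributes its full rectangle (area 33.00 mm²); the r=10 sphere at (-3.5, -1.5) contributes a regular 8-gon of circumradius √(10²−7.3²) = 6.834 (area = (8/2)·6.834²·sin(360°/8) = 132.12 mm²); Taking the first minus the rest: starting from the 15.5×28 cube (434.00 mm²), the 6×5.5 cube at (4, 13.5) lies wholly inside it (removes its full 33.00 mm² and its 23.00 mm outline becomes a hole wall); the r=10 sphere at (-3.5, -1.5) partially overlaps it — only the 7.11 mm² overlap (of its 132.12 mm²) is removed, clipping the outline — area = 393.89 mm²; the cube at (7, 15) (footprint 4.5×15) is included at this height (area 67.50 mm²); After the difference (first − rest): starting from the result so far (393.89 mm²), the 4.5×15 cube at (7, 15) partially overlaps it — only the 46.50 mm² overlap (of its 67.50 mm²) is removed, clipping the outline — area = 347.39 mm². So its area = 347.39 mm². Layer 24 is larger (380.25 vs 347.39 mm²).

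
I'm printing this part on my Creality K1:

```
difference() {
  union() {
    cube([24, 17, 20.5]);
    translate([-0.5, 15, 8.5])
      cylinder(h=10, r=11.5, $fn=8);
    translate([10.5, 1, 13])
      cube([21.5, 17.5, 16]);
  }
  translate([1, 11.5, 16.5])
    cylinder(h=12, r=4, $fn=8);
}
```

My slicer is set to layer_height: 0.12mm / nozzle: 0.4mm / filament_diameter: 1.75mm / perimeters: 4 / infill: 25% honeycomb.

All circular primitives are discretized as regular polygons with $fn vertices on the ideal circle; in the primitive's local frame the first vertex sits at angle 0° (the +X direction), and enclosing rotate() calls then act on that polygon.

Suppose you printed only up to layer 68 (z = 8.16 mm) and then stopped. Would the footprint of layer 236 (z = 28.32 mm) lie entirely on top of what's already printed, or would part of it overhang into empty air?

Compare the two slices. At z = 8.16: the cube is present — its section is the full 24×17 rectangle (area 408.00 mm²); the cylinder at (-0.5, 15) does not reach this height (z outside [8.5, 18.5]); the cube at (10.5, 1) does not reach this height (z outside [13, 29]); Taking the union: only the 24×17 cube is present, so the union is just that shape — area = 408.00 mm²; the cylinder at (1, 11.5) is absent (z outside [16.5, 28.5]); Subtracting the remaining from the first: none of the subtracted shapes is present at this height, so that combined region is unchanged — area = 408.00 mm². At z = 28.32: the cube is not intersected at this z (z outside [0, 20.5]); the cylinder at (-0.5, 15) does not reach this height (z outside [8.5, 18.5]); the 21.5×17.5 cube at (10.5, 1) contributes its full rectangle (area 376.25 mm²); Merging all regions: only the 21.5×17.5 cube at (10.5, 1) is present, so the union is just that shape — area = 376.25 mm²; the r=4 cylinder at (1, 11.5) contributes a regular 8-gon of circumradius 4 (area = (8/2)·4.000²·sin(360°/8) = 45.25 mm²); After the difference (first − rest): starting from the result so far (376.25 mm²), the r=4 cylinder at (1, 11.5) misses the remaining region (no effect) — area = 376.25 mm². Checking containment: at z = 28.32 the cross-section extends beyond the z = 8.16 cross-section by about 160.25 mm².

part overhangs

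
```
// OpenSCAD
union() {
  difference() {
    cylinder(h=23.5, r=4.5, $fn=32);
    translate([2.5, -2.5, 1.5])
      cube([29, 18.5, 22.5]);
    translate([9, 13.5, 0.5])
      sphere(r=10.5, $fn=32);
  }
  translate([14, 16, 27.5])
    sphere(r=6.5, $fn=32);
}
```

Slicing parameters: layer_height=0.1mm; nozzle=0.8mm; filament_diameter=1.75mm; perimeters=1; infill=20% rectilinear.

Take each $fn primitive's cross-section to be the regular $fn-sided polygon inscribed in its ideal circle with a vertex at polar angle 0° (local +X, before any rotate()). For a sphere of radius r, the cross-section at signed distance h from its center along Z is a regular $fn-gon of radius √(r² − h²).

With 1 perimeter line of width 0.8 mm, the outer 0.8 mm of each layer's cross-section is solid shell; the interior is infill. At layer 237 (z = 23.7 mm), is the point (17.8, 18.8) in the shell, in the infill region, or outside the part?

At z = 23.7 mm: the cylinder does not reach this height (z outside [0, 23.5]); the 29×18.5 cube at (2.5, -2.5) contributes its full rectangle; the sphere at (9, 13.5) is not intersected at this z (|z−center|=23.200 > r=10.5); Taking the first minus the rest: the first operand is absent here, so nothing remains; the r=6.5 sphere at (14, 16) contributes a regular 32-gon of circumradius √(6.5²−3.8²) = 5.274; Merging all regions: only the r=6.5 sphere at (14, 16) is present, so the union is just that shape — 1 connected region. Overall, the cross-section is a single solid region. The nearest boundary edge runs (18.38, 18.93)→(17.73, 19.73); distance from the point to it = 0.53 mm. The point is inside the cross-section, 0.53 mm from the nearest boundary — within the 0.8 mm shell band (1 × 0.8).

shell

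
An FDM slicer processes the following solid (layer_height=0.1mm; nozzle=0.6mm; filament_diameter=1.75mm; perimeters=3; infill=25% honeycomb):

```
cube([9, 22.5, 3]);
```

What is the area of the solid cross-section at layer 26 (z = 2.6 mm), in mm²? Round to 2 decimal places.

At z = 2.6 mm: the cube is present — its section is the full 9×22.5 rectangle (area 202.50 mm²). Overall, the cross-section is a single solid region. Net area = 202.50 mm².

202.50 mm²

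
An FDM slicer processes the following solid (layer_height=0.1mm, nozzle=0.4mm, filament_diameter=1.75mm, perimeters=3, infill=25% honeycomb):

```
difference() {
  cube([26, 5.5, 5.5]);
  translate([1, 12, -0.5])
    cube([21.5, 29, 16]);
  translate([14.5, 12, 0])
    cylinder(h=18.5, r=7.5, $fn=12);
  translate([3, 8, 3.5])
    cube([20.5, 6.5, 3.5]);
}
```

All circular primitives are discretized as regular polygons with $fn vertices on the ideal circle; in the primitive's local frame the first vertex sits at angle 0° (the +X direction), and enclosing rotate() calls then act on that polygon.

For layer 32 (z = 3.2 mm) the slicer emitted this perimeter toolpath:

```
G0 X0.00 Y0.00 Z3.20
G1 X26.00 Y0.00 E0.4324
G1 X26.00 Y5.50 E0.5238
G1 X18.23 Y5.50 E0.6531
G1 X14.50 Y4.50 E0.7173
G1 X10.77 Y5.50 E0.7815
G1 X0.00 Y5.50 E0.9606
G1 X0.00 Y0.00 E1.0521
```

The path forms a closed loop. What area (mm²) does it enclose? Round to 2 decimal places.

139.27 mm²

Apply the shoelace formula to the sequence of (X, Y) vertices; enclosed area = 139.27 mm².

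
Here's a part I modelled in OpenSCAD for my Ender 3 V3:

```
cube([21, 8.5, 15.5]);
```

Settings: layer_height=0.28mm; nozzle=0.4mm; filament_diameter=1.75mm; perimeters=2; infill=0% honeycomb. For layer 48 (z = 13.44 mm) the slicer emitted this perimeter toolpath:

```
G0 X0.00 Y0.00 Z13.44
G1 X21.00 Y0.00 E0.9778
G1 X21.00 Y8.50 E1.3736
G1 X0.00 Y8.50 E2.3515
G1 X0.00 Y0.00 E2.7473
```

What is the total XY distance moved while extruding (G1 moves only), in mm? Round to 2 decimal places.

Sum the Euclidean lengths of each G1 segment: total = 59.00 mm.

59.00 mm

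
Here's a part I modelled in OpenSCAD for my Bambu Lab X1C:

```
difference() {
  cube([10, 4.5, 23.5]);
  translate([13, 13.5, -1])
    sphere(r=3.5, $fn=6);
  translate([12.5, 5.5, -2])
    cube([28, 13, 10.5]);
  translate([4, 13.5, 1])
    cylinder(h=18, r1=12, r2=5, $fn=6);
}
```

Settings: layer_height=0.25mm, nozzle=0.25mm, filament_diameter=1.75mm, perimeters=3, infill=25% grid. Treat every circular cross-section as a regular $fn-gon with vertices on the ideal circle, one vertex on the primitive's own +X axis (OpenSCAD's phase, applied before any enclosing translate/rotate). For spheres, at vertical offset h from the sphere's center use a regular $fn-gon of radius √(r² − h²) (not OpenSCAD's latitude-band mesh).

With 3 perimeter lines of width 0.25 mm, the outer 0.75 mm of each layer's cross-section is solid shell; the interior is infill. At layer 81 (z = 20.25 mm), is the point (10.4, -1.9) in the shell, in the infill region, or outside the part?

At z = 20.25 mm: the cube is present — its section is the full 10×4.5 rectangle; the sphere at (13, 13.5) is not intersected at this z (|z−center|=21.250 > r=3.5); the cube at (12.5, 5.5) does not reach this height (z outside [-2, 8.5]); the cone at (4, 13.5) is absent (z outside [1, 19]); After the difference (first − rest): none of the subtracted shapes is present at this height, so the 10×4.5 cube is unchanged — 1 connected region. Overall, the cross-section is a single solid region. The nearest boundary edge runs (0.00, 0.00)→(10.00, 0.00); distance from the point to it = 1.94 mm. The point is not inside any of the regions above, so it lies outside the cross-section (1.94 mm from the nearest boundary).

outside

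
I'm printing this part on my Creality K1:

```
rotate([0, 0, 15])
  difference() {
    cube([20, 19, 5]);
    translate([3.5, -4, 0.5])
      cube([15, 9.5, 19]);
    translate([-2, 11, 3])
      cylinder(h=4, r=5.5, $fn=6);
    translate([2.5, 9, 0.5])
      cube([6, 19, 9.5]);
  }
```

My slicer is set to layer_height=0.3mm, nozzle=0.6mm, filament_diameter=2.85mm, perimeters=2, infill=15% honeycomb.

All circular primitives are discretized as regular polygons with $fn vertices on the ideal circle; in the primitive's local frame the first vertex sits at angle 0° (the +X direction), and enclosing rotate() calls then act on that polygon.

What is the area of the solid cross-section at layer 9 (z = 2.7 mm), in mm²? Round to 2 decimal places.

At z = 2.7 mm: the 20×19 cube contributes its full rectangle (area 380.00 mm²); the cube at (3.5, -4) (footprint 15×9.5) is included at this height (area 142.50 mm²); the cylinder at (-2, 11) is absent (z outside [3, 7]); the cube at (2.5, 9) (footprint 6×19) is included at this height (area 114.00 mm²); Taking the first minus the rest: starting from the 20×19 cube (380.00 mm²), the 15×9.5 cube at (3.5, -4) partially overlaps it — only the 82.50 mm² overlap (of its 142.50 mm²) is removed, clipping the outline; the 6×19 cube at (2.5, 9) partially overlaps it — only the 60.00 mm² overlap (of its 114.00 mm²) is removed, clipping the outline — area = 237.50 mm²; (whole slice rotated 15° about Z — lengths, areas and connectivity unchanged). Overall, the cross-section is a single solid region. Net area = 237.50 mm².

237.50 mm²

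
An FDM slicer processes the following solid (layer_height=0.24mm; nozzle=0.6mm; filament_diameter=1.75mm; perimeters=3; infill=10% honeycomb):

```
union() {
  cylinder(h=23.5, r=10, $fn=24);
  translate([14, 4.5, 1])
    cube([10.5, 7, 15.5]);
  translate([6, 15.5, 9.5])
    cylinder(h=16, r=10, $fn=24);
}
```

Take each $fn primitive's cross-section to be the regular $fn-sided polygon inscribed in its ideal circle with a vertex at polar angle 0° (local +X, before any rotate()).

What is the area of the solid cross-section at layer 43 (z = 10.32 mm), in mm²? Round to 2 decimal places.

At z = 10.32 mm: the r=10 cylinder gives a regular 24-gon of circumradius 10 (constant along its height) (area = (24/2)·10.000²·sin(360°/24) = 310.58 mm²); the 10.5×7 cube at (14, 4.5) contributes its full rectangle (area 73.50 mm²); the cylinder at (6, 15.5): section is a regular 24-gon, circumradius r=10 (area = (24/2)·10.000²·sin(360°/24) = 310.58 mm²); Taking the union: the regions partially overlap — summed areas 694.67 mm² minus the doubly-counted overlap 25.29 mm² gives 669.38 mm² — area = 669.38 mm². Overall, the cross-section is a single solid region. Net area = 669.38 mm².

669.38 mm²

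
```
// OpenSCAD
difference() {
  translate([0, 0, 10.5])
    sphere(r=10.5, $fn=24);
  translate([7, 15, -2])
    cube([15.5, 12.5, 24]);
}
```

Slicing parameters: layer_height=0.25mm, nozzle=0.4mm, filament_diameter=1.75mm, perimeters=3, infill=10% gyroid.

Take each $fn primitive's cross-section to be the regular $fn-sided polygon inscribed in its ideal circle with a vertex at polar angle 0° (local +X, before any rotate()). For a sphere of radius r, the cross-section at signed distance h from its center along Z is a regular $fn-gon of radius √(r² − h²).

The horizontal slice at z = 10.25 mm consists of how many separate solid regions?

1

At z = 10.25 mm: the r=10.5 sphere slices to a regular 24-gon of circumradius 10.497 (√(r²−h²) with h=0.25 from center); the cube at (7, 15) is present — its section is the full 15.5×12.5 rectangle; Subtracting the remaining from the first: starting from the r=10.5 sphere, the 15.5×12.5 cube at (7, 15) misses the remaining region (no effect) — 1 connected region. The result has 1 disconnected region.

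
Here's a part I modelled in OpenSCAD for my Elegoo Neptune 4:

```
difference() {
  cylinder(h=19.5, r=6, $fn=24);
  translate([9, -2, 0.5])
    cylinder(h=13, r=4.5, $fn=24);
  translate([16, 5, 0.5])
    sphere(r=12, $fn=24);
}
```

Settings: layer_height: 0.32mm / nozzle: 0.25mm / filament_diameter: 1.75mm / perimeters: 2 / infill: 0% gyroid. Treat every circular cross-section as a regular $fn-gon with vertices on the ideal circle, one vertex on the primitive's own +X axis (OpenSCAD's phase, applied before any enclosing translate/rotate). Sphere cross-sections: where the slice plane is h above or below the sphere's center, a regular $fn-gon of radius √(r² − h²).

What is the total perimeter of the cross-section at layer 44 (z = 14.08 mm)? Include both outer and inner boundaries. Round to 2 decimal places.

At z = 14.08 mm: the cylinder: section is a regular 24-gon, circumradius r=6 (perimeter = 2·24·6.000·sin(180°/24) = 37.59 mm); the cylinder at (9, -2) is not intersected at this z (z outside [0.5, 13.5]); the sphere at (16, 5) is absent (|z−center|=13.580 > r=12); Subtracting the remaining from the first: none of the subtracted shapes is present at this height, so the r=6 cylinder is unchanged — boundary = 37.59 mm. Overall, the cross-section is a single solid region. Total boundary length (outer) = 37.59 mm.

37.59 mm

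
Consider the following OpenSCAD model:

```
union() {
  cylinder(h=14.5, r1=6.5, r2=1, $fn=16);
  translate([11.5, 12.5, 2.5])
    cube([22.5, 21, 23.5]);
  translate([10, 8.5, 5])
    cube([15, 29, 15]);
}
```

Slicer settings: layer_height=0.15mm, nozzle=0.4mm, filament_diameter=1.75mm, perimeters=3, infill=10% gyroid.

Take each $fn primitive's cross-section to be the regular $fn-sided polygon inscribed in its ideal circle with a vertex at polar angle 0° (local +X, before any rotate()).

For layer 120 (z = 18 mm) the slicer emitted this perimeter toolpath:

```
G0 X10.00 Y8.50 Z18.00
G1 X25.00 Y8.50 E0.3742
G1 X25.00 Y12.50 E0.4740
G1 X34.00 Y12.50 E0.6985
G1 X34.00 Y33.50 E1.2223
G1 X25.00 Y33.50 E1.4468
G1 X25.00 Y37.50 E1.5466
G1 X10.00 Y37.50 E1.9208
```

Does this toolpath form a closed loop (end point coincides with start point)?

Start point (G0): (10.00, 8.50). End point (last G1): the path does not return to the start — open.

no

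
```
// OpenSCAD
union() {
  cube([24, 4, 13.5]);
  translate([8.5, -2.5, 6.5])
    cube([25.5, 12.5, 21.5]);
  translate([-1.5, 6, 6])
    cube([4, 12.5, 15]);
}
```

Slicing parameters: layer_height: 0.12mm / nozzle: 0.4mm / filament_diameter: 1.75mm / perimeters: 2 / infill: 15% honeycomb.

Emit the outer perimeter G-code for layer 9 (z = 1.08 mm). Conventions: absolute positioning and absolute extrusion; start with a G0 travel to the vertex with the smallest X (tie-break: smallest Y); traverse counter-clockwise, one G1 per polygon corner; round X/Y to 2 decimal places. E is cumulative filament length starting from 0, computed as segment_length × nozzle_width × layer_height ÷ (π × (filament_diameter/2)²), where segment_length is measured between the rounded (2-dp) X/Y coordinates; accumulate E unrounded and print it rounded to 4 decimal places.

G0 X0.00 Y0.00 Z1.08
G1 X24.00 Y0.00 E0.4789
G1 X24.00 Y4.00 E0.5588
G1 X0.00 Y4.00 E1.0377
G1 X0.00 Y0.00 E1.1175

At z = 1.08 mm: the cube (footprint 24×4) is included at this height; the cube at (8.5, -2.5) is absent (z outside [6.5, 28]); the cube at (-1.5, 6) is not intersected at this z (z outside [6, 21]); Taking the union: only the 24×4 cube is present, so the union is just that shape — 1 connected region. The outline is a single polygon with 4 vertices. Extrusion per mm of travel: 0.4 × 0.12 / (π × 0.875²) = 0.019956. Accumulating E over each segment gives final E = 1.1175.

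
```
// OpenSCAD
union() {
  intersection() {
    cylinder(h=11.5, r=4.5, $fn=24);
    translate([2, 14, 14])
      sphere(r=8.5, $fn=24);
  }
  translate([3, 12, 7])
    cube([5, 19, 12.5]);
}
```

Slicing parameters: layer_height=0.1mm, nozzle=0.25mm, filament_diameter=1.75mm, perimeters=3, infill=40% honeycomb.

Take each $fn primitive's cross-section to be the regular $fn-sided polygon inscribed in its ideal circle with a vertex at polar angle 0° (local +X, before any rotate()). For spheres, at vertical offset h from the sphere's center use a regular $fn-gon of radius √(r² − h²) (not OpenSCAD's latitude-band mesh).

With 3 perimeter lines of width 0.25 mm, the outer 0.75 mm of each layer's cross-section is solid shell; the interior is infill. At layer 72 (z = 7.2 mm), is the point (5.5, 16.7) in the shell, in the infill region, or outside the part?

At z = 7.2 mm: the cylinder: section is a regular 24-gon, circumradius r=4.5; the sphere at (2, 14): section is a regular 24-gon, circumradius = √(r²−h²) = √(8.5²−6.8²) = 5.100; Taking the intersection: the r=8.5 sphere at (2, 14) does not overlap the r=4.5 cylinder (empty) — nothing remains; the 5×19 cube at (3, 12) contributes its full rectangle; Taking the union: only the 5×19 cube at (3, 12) is present, so the union is just that shape — 1 connected region. Overall, the cross-section is a single solid region. The nearest boundary edge runs (8.00, 12.00)→(8.00, 31.00); distance from the point to it = 2.50 mm. The point is inside the cross-section and 2.50 mm from the nearest boundary — more than the 0.75 mm shell width (3 × 0.25), so it's in the infill interior.

infill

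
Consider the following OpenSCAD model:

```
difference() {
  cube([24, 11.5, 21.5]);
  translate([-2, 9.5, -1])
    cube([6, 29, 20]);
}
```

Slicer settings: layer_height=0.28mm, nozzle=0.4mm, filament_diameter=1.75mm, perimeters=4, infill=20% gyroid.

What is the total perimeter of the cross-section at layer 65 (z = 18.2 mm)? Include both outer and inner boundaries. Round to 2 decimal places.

71.00 mm

At z = 18.2 mm: the cube is present — its section is the full 24×11.5 rectangle (perimeter 71.00 mm); the cube at (-2, 9.5) (footprint 6×29) is included at this height (perimeter 70.00 mm); Taking the first minus the rest: starting from the 24×11.5 cube, the 6×29 cube at (-2, 9.5) partially overlaps it — only the 8.00 mm² overlap (of its 174.00 mm²) is removed, clipping the outline — boundary = 71.00 mm. Overall, the cross-section is a single solid region. Total boundary length (outer) = 71.00 mm.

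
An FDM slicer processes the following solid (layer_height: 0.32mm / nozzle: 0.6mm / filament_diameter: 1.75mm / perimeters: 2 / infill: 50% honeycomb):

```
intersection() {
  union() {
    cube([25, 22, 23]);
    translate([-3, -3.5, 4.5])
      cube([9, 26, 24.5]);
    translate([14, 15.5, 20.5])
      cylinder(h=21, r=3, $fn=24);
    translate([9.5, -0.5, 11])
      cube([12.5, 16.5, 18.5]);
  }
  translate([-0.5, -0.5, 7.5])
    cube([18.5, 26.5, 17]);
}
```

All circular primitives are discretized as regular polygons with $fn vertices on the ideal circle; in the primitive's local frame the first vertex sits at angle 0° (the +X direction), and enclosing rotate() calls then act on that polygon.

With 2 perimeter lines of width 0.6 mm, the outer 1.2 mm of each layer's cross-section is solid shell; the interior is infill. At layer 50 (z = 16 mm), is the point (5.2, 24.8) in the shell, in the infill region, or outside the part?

At z = 16 mm: the 25×22 cube contributes its full rectangle; the cube at (-3, -3.5) (footprint 9×26) is included at this height; the cylinder at (14, 15.5) does not reach this height (z outside [20.5, 41.5]); the cube at (9.5, -0.5) (footprint 12.5×16.5) is included at this height; Merging all regions: the regions partially overlap (shared area 332.00 mm²), so overlapping operands fuse into one piece — 1 connected region; the cube at (-0.5, -0.5) (footprint 18.5×26.5) is included at this height; Keeping only the common overlap: the 18.5×26.5 cube at (-0.5, -0.5) partially overlaps the result so far; clipping to the common part keeps 417.75 mm² — 1 connected region. Overall, the cross-section is a single solid region. The nearest boundary edge runs (-0.50, 22.50)→(6.00, 22.50); distance from the point to it = 2.30 mm. The point is not inside any of the regions above, so it lies outside the cross-section (2.30 mm from the nearest boundary).

outside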